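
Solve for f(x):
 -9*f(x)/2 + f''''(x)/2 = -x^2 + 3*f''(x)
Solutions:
 f(x) = C1*exp(-sqrt(3)*x*sqrt(1 + sqrt(2))) + C2*exp(sqrt(3)*x*sqrt(1 + sqrt(2))) + C3*sin(sqrt(3)*x*sqrt(-1 + sqrt(2))) + C4*cos(sqrt(3)*x*sqrt(-1 + sqrt(2))) + 2*x^2/9 - 8/27


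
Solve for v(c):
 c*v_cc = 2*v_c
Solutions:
 v(c) = C1 + C2*c^3


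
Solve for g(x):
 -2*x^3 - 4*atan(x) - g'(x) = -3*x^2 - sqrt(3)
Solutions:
 g(x) = C1 - x^4/2 + x^3 - 4*x*atan(x) + sqrt(3)*x + 2*log(x^2 + 1)


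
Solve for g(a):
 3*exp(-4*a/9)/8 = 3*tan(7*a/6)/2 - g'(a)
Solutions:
 g(a) = C1 + 9*log(tan(7*a/6)^2 + 1)/14 + 27*exp(-4*a/9)/32


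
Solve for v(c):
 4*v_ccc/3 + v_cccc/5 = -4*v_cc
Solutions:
 v(c) = C1 + C2*c + (C3*sin(4*sqrt(5)*c/3) + C4*cos(4*sqrt(5)*c/3))*exp(-10*c/3)


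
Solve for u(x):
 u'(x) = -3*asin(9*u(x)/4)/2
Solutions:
 Integral(1/asin(9*_y/4), (_y, u(x))) = C1 - 3*x/2


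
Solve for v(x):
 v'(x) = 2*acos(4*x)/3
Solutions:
 v(x) = C1 + 2*x*acos(4*x)/3 - sqrt(1 - 16*x^2)/6


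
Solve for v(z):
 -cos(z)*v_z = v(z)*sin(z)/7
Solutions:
 v(z) = C1*cos(z)^(1/7)


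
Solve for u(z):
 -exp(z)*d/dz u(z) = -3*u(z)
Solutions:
 u(z) = C1*exp(-3*exp(-z))


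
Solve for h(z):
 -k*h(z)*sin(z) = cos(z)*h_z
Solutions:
 h(z) = C1*exp(k*log(cos(z)))


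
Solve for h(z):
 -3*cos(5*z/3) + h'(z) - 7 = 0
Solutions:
 h(z) = C1 + 7*z + 9*sin(5*z/3)/5


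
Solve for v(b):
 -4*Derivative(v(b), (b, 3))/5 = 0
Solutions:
 v(b) = C1 + C2*b + C3*b^2


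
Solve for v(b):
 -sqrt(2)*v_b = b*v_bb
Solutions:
 v(b) = C1 + C2*b^(1 - sqrt(2))


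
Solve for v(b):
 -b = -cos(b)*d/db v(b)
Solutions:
 v(b) = C1 + Integral(b/cos(b), b)


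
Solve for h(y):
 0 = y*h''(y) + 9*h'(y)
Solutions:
 h(y) = C1 + C2/y^8


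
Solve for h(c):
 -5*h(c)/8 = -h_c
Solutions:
 h(c) = C1*exp(5*c/8)


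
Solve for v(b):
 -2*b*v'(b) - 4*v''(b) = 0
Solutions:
 v(b) = C1 + C2*erf(b/2)


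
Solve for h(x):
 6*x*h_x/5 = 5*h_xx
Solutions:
 h(x) = C1 + C2*erfi(sqrt(3)*x/5)


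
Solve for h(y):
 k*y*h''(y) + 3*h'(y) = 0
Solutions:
 h(y) = C1 + y^(((re(k) - 3)*re(k) + im(k)^2)/(re(k)^2 + im(k)^2))*(C2*sin(3*log(y)*Abs(im(k))/(re(k)^2 + im(k)^2)) + C3*cos(3*log(y)*im(k)/(re(k)^2 + im(k)^2)))


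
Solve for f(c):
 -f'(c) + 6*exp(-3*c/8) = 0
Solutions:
 f(c) = C1 - 16*exp(-3*c/8)


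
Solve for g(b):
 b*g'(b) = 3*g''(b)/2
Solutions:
 g(b) = C1 + C2*erfi(sqrt(3)*b/3)


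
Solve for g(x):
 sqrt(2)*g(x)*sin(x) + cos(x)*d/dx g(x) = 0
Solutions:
 g(x) = C1*cos(x)^(sqrt(2))


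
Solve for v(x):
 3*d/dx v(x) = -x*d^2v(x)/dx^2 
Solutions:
 v(x) = C1 + C2/x^2


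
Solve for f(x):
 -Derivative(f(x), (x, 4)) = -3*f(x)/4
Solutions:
 f(x) = C1*exp(-sqrt(2)*3^(1/4)*x/2) + C2*exp(sqrt(2)*3^(1/4)*x/2) + C3*sin(sqrt(2)*3^(1/4)*x/2) + C4*cos(sqrt(2)*3^(1/4)*x/2)


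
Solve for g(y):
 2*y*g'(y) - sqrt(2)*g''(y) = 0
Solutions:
 g(y) = C1 + C2*erfi(2^(3/4)*y/2)


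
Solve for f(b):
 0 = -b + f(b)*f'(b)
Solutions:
 f(b) = -sqrt(C1 + b^2)
 f(b) = sqrt(C1 + b^2)


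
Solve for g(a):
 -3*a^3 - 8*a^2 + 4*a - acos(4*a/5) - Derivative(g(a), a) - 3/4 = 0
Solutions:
 g(a) = C1 - 3*a^4/4 - 8*a^3/3 + 2*a^2 - a*acos(4*a/5) - 3*a/4 + sqrt(25 - 16*a^2)/4


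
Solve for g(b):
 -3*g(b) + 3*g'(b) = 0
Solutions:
 g(b) = C1*exp(b)


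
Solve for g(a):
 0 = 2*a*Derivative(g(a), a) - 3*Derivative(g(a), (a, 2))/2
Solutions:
 g(a) = C1 + C2*erfi(sqrt(6)*a/3)


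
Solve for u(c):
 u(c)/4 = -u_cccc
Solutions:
 u(c) = (C1*sin(c/2) + C2*cos(c/2))*exp(-c/2) + (C3*sin(c/2) + C4*cos(c/2))*exp(c/2)


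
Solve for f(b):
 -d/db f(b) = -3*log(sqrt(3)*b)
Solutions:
 f(b) = C1 + 3*b*log(b) - 3*b + 3*b*log(3)/2


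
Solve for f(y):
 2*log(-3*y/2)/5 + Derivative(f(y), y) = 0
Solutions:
 f(y) = C1 - 2*y*log(-y)/5 + 2*y*(-log(3) + log(2) + 1)/5


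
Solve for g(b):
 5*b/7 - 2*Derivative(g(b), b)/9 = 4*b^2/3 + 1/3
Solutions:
 g(b) = C1 - 2*b^3 + 45*b^2/28 - 3*b/2


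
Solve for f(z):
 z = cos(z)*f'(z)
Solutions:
 f(z) = C1 + Integral(z/cos(z), z)


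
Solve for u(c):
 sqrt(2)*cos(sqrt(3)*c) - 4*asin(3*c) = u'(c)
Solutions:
 u(c) = C1 - 4*c*asin(3*c) - 4*sqrt(1 - 9*c^2)/3 + sqrt(6)*sin(sqrt(3)*c)/3


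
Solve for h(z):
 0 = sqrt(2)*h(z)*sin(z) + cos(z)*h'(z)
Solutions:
 h(z) = C1*cos(z)^(sqrt(2))


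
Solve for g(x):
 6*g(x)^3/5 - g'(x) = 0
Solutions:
 g(x) = -sqrt(10)*sqrt(-1/(C1 + 6*x))/2
 g(x) = sqrt(10)*sqrt(-1/(C1 + 6*x))/2


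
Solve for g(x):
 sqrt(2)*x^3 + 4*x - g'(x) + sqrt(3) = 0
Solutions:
 g(x) = C1 + sqrt(2)*x^4/4 + 2*x^2 + sqrt(3)*x


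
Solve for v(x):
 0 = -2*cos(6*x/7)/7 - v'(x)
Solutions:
 v(x) = C1 - sin(6*x/7)/3


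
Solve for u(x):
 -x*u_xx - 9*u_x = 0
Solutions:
 u(x) = C1 + C2/x^8


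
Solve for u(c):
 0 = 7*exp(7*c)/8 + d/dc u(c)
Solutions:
 u(c) = C1 - exp(7*c)/8


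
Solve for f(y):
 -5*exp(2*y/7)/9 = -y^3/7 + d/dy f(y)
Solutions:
 f(y) = C1 + y^4/28 - 35*exp(2*y/7)/18


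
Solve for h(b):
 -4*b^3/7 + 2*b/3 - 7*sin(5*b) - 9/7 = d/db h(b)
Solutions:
 h(b) = C1 - b^4/7 + b^2/3 - 9*b/7 + 7*cos(5*b)/5


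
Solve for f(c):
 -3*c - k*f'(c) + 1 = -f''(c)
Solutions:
 f(c) = C1 + C2*exp(c*k) - 3*c^2/(2*k) + c/k - 3*c/k^2


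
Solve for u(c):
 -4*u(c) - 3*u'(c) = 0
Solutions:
 u(c) = C1*exp(-4*c/3)


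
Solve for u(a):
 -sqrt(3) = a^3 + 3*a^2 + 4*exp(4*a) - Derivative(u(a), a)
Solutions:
 u(a) = C1 + a^4/4 + a^3 + sqrt(3)*a + exp(4*a)


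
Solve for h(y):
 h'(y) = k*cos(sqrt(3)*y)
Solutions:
 h(y) = C1 + sqrt(3)*k*sin(sqrt(3)*y)/3


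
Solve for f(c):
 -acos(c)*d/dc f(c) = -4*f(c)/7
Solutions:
 f(c) = C1*exp(4*Integral(1/acos(c), c)/7)


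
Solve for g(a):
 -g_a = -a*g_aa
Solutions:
 g(a) = C1 + C2*a^2


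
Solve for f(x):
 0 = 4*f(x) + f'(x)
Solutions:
 f(x) = C1*exp(-4*x)


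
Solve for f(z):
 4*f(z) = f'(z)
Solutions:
 f(z) = C1*exp(4*z)


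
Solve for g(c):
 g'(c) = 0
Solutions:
 g(c) = C1


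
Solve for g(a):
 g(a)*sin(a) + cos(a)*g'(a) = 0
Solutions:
 g(a) = C1*cos(a)


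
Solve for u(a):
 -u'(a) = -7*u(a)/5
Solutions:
 u(a) = C1*exp(7*a/5)


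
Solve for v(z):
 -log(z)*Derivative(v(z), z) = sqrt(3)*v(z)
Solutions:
 v(z) = C1*exp(-sqrt(3)*li(z))


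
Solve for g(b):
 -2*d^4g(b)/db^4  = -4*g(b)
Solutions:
 g(b) = C1*exp(-2^(1/4)*b) + C2*exp(2^(1/4)*b) + C3*sin(2^(1/4)*b) + C4*cos(2^(1/4)*b)


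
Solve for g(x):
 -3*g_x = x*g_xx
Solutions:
 g(x) = C1 + C2/x^2


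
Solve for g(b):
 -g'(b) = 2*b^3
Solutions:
 g(b) = C1 - b^4/2


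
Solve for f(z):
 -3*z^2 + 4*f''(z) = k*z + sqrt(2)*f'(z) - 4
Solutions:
 f(z) = C1 + C2*exp(sqrt(2)*z/4) - sqrt(2)*k*z^2/4 - 2*k*z - sqrt(2)*z^3/2 - 6*z^2 - 22*sqrt(2)*z


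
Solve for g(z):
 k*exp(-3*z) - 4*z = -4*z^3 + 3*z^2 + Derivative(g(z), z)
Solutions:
 g(z) = C1 - k*exp(-3*z)/3 + z^4 - z^3 - 2*z^2


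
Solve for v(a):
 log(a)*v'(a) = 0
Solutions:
 v(a) = C1


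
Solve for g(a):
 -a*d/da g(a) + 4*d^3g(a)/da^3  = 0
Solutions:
 g(a) = C1 + Integral(C2*airyai(2^(1/3)*a/2) + C3*airybi(2^(1/3)*a/2), a)


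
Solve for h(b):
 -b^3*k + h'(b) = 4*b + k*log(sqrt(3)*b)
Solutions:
 h(b) = C1 + b^4*k/4 + 2*b^2 + b*k*log(b) - b*k + b*k*log(3)/2


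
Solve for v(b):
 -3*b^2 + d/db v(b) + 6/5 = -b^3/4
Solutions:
 v(b) = C1 - b^4/16 + b^3 - 6*b/5


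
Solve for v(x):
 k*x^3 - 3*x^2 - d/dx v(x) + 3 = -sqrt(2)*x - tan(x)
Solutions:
 v(x) = C1 + k*x^4/4 - x^3 + sqrt(2)*x^2/2 + 3*x - log(cos(x))


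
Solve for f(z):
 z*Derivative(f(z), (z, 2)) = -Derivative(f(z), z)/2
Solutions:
 f(z) = C1 + C2*sqrt(z)


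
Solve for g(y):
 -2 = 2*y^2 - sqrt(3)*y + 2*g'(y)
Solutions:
 g(y) = C1 - y^3/3 + sqrt(3)*y^2/4 - y


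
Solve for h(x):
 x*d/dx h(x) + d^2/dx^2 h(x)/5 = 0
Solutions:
 h(x) = C1 + C2*erf(sqrt(10)*x/2)


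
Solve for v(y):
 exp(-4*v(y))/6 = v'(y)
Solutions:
 v(y) = log(-I*(C1 + 2*y/3)^(1/4))
 v(y) = log(I*(C1 + 2*y/3)^(1/4))
 v(y) = log(-(C1 + 2*y/3)^(1/4))
 v(y) = log(C1 + 2*y/3)/4


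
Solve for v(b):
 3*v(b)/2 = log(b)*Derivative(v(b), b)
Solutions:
 v(b) = C1*exp(3*li(b)/2)


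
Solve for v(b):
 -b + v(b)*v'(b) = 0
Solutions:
 v(b) = -sqrt(C1 + b^2)
 v(b) = sqrt(C1 + b^2)


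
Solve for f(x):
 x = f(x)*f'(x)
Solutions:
 f(x) = -sqrt(C1 + x^2)
 f(x) = sqrt(C1 + x^2)


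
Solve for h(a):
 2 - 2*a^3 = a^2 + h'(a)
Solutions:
 h(a) = C1 - a^4/2 - a^3/3 + 2*a


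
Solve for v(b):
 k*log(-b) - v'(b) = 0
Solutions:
 v(b) = C1 + b*k*log(-b) - b*k


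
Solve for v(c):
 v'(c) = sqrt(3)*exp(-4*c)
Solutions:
 v(c) = C1 - sqrt(3)*exp(-4*c)/4


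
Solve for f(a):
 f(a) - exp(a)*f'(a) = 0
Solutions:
 f(a) = C1*exp(-exp(-a))


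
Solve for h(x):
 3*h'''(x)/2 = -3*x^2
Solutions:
 h(x) = C1 + C2*x + C3*x^2 - x^5/30


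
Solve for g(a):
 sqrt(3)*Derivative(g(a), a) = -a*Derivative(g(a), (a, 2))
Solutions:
 g(a) = C1 + C2*a^(1 - sqrt(3))


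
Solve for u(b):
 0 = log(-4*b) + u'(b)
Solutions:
 u(b) = C1 - b*log(-b) + b*(1 - 2*log(2))


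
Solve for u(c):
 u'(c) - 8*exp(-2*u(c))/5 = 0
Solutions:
 u(c) = log(-sqrt(C1 + 80*c)) - log(5)
 u(c) = log(C1 + 80*c)/2 - log(5)


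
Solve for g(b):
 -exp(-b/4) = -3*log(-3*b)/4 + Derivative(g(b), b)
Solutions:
 g(b) = C1 + 3*b*log(-b)/4 + 3*b*(-1 + log(3))/4 + 4*exp(-b/4)


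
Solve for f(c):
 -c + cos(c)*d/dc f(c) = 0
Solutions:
 f(c) = C1 + Integral(c/cos(c), c)


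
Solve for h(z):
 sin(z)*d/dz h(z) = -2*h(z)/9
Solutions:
 h(z) = C1*(cos(z) + 1)^(1/9)/(cos(z) - 1)^(1/9)


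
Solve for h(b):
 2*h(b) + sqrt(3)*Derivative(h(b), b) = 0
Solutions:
 h(b) = C1*exp(-2*sqrt(3)*b/3)


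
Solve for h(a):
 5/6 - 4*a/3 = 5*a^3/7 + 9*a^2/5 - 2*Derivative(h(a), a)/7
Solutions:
 h(a) = C1 + 5*a^4/8 + 21*a^3/10 + 7*a^2/3 - 35*a/12


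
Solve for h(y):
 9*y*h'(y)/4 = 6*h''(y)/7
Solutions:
 h(y) = C1 + C2*erfi(sqrt(21)*y/4)


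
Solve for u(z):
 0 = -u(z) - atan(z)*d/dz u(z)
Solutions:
 u(z) = C1*exp(-Integral(1/atan(z), z))


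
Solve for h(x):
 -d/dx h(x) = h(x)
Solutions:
 h(x) = C1*exp(-x)


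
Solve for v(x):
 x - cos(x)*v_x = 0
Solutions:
 v(x) = C1 + Integral(x/cos(x), x)


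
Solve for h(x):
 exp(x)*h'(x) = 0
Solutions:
 h(x) = C1


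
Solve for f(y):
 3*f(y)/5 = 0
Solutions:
 f(y) = 0


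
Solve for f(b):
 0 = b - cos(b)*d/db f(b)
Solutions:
 f(b) = C1 + Integral(b/cos(b), b)


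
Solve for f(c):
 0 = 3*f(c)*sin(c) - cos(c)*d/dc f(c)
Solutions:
 f(c) = C1/cos(c)^3


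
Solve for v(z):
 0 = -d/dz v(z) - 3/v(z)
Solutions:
 v(z) = -sqrt(C1 - 6*z)
 v(z) = sqrt(C1 - 6*z)


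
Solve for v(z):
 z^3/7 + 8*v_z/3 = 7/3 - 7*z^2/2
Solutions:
 v(z) = C1 - 3*z^4/224 - 7*z^3/16 + 7*z/8


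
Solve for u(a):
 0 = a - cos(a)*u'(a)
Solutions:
 u(a) = C1 + Integral(a/cos(a), a)


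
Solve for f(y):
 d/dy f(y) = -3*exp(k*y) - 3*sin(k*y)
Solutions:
 f(y) = C1 - 3*exp(k*y)/k + 3*cos(k*y)/k


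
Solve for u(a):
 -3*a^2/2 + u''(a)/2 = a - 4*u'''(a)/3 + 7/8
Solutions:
 u(a) = C1 + C2*a + C3*exp(-3*a/8) + a^4/4 - 7*a^3/3 + 469*a^2/24


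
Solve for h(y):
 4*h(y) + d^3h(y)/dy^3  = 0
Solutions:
 h(y) = C3*exp(-2^(2/3)*y) + (C1*sin(2^(2/3)*sqrt(3)*y/2) + C2*cos(2^(2/3)*sqrt(3)*y/2))*exp(2^(2/3)*y/2)


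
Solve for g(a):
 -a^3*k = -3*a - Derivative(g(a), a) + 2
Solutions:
 g(a) = C1 + a^4*k/4 - 3*a^2/2 + 2*a


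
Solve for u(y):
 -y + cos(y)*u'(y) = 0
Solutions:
 u(y) = C1 + Integral(y/cos(y), y)


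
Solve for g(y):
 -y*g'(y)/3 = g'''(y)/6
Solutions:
 g(y) = C1 + Integral(C2*airyai(-2^(1/3)*y) + C3*airybi(-2^(1/3)*y), y)


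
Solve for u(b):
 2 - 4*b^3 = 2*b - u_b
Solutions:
 u(b) = C1 + b^4 + b^2 - 2*b


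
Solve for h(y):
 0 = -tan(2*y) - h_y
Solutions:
 h(y) = C1 + log(cos(2*y))/2


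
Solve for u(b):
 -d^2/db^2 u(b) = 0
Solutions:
 u(b) = C1 + C2*b


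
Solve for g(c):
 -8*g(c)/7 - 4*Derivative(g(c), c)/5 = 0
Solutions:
 g(c) = C1*exp(-10*c/7)


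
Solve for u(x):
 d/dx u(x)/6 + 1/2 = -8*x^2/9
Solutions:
 u(x) = C1 - 16*x^3/9 - 3*x


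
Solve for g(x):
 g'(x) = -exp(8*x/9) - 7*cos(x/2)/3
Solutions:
 g(x) = C1 - 9*exp(8*x/9)/8 - 14*sin(x/2)/3


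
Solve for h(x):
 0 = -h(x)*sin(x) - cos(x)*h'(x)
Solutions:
 h(x) = C1*cos(x)


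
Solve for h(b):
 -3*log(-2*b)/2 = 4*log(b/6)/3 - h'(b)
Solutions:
 h(b) = C1 + 17*b*log(b)/6 + b*(-17 - 8*log(6) + 9*log(2) + 9*I*pi)/6


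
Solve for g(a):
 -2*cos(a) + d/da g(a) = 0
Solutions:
 g(a) = C1 + 2*sin(a)


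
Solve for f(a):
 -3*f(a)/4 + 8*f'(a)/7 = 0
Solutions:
 f(a) = C1*exp(21*a/32)


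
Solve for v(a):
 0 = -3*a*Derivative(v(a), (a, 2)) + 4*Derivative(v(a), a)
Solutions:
 v(a) = C1 + C2*a^(7/3)


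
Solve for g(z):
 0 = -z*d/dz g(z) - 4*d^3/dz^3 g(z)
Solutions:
 g(z) = C1 + Integral(C2*airyai(-2^(1/3)*z/2) + C3*airybi(-2^(1/3)*z/2), z)


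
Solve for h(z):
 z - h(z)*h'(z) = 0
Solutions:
 h(z) = -sqrt(C1 + z^2)
 h(z) = sqrt(C1 + z^2)


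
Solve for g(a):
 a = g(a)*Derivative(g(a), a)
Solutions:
 g(a) = -sqrt(C1 + a^2)
 g(a) = sqrt(C1 + a^2)


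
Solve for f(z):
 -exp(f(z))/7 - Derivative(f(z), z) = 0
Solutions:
 f(z) = log(1/(C1 + z)) + log(7)


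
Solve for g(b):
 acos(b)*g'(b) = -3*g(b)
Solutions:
 g(b) = C1*exp(-3*Integral(1/acos(b), b))


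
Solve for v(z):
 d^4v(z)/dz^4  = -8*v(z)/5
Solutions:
 v(z) = (C1*sin(2^(1/4)*5^(3/4)*z/5) + C2*cos(2^(1/4)*5^(3/4)*z/5))*exp(-2^(1/4)*5^(3/4)*z/5) + (C3*sin(2^(1/4)*5^(3/4)*z/5) + C4*cos(2^(1/4)*5^(3/4)*z/5))*exp(2^(1/4)*5^(3/4)*z/5)


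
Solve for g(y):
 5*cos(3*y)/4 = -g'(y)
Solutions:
 g(y) = C1 - 5*sin(3*y)/12


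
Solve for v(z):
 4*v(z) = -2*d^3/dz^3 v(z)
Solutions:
 v(z) = C3*exp(-2^(1/3)*z) + (C1*sin(2^(1/3)*sqrt(3)*z/2) + C2*cos(2^(1/3)*sqrt(3)*z/2))*exp(2^(1/3)*z/2)


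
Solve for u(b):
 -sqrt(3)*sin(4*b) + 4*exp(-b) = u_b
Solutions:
 u(b) = C1 + sqrt(3)*cos(4*b)/4 - 4*exp(-b)


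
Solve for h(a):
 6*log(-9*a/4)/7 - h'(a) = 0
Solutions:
 h(a) = C1 + 6*a*log(-a)/7 + 6*a*(-2*log(2) - 1 + 2*log(3))/7


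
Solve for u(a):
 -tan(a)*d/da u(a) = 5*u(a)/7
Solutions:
 u(a) = C1/sin(a)^(5/7)


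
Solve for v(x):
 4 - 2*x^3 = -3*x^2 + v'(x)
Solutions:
 v(x) = C1 - x^4/2 + x^3 + 4*x


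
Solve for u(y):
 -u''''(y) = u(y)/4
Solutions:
 u(y) = (C1*sin(y/2) + C2*cos(y/2))*exp(-y/2) + (C3*sin(y/2) + C4*cos(y/2))*exp(y/2)


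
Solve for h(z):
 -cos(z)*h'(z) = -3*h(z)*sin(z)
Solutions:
 h(z) = C1/cos(z)^3


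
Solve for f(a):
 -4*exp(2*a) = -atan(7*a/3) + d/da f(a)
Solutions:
 f(a) = C1 + a*atan(7*a/3) - 2*exp(2*a) - 3*log(49*a^2 + 9)/14


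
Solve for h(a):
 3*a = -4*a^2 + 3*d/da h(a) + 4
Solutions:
 h(a) = C1 + 4*a^3/9 + a^2/2 - 4*a/3


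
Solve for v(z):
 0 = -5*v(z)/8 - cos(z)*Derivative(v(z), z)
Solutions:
 v(z) = C1*(sin(z) - 1)^(5/16)/(sin(z) + 1)^(5/16)


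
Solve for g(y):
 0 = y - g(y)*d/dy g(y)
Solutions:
 g(y) = -sqrt(C1 + y^2)
 g(y) = sqrt(C1 + y^2)


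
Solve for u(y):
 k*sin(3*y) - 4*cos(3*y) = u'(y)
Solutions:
 u(y) = C1 - k*cos(3*y)/3 - 4*sin(3*y)/3


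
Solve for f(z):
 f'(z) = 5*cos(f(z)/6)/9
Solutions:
 -5*z/9 - 3*log(sin(f(z)/6) - 1) + 3*log(sin(f(z)/6) + 1) = C1


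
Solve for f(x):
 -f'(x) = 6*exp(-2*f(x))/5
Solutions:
 f(x) = log(-sqrt(C1 - 60*x)) - log(5)
 f(x) = log(C1 - 60*x)/2 - log(5)


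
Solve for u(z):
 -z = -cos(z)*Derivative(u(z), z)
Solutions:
 u(z) = C1 + Integral(z/cos(z), z)


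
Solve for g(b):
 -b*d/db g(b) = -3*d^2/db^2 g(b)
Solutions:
 g(b) = C1 + C2*erfi(sqrt(6)*b/6)


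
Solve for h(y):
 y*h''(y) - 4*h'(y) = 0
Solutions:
 h(y) = C1 + C2*y^5


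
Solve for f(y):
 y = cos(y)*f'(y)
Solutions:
 f(y) = C1 + Integral(y/cos(y), y)


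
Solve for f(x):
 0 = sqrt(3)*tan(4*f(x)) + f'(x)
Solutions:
 f(x) = -asin(C1*exp(-4*sqrt(3)*x))/4 + pi/4
 f(x) = asin(C1*exp(-4*sqrt(3)*x))/4


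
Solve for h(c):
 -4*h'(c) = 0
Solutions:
 h(c) = C1


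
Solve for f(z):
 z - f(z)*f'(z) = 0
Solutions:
 f(z) = -sqrt(C1 + z^2)
 f(z) = sqrt(C1 + z^2)


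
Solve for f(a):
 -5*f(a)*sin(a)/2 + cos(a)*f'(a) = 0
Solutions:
 f(a) = C1/cos(a)^(5/2)


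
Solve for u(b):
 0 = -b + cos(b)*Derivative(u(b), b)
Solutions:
 u(b) = C1 + Integral(b/cos(b), b)


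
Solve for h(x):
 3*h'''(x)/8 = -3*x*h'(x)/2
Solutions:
 h(x) = C1 + Integral(C2*airyai(-2^(2/3)*x) + C3*airybi(-2^(2/3)*x), x)


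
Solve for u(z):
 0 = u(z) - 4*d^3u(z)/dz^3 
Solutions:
 u(z) = C3*exp(2^(1/3)*z/2) + (C1*sin(2^(1/3)*sqrt(3)*z/4) + C2*cos(2^(1/3)*sqrt(3)*z/4))*exp(-2^(1/3)*z/4)


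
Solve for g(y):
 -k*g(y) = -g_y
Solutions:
 g(y) = C1*exp(k*y)


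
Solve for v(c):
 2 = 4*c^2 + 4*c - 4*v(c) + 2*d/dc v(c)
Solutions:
 v(c) = C1*exp(2*c) + c^2 + 2*c + 1/2


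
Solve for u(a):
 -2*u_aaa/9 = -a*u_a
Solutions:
 u(a) = C1 + Integral(C2*airyai(6^(2/3)*a/2) + C3*airybi(6^(2/3)*a/2), a)


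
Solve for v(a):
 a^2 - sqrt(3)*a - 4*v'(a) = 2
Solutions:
 v(a) = C1 + a^3/12 - sqrt(3)*a^2/8 - a/2


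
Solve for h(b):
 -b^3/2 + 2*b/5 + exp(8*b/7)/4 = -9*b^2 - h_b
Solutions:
 h(b) = C1 + b^4/8 - 3*b^3 - b^2/5 - 7*exp(8*b/7)/32


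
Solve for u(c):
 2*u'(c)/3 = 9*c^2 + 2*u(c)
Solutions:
 u(c) = C1*exp(3*c) - 9*c^2/2 - 3*c - 1


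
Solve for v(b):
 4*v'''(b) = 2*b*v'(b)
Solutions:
 v(b) = C1 + Integral(C2*airyai(2^(2/3)*b/2) + C3*airybi(2^(2/3)*b/2), b)


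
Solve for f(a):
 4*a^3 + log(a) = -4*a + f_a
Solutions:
 f(a) = C1 + a^4 + 2*a^2 + a*log(a) - a


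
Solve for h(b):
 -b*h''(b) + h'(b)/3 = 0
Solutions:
 h(b) = C1 + C2*b^(4/3)


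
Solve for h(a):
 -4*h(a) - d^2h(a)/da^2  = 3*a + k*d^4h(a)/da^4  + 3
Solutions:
 h(a) = C1*exp(-sqrt(2)*a*sqrt((-sqrt(1 - 16*k) - 1)/k)/2) + C2*exp(sqrt(2)*a*sqrt((-sqrt(1 - 16*k) - 1)/k)/2) + C3*exp(-sqrt(2)*a*sqrt((sqrt(1 - 16*k) - 1)/k)/2) + C4*exp(sqrt(2)*a*sqrt((sqrt(1 - 16*k) - 1)/k)/2) - 3*a/4 - 3/4


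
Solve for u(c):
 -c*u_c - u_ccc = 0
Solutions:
 u(c) = C1 + Integral(C2*airyai(-c) + C3*airybi(-c), c)


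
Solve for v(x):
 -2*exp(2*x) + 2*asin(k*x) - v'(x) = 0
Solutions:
 v(x) = C1 + 2*Piecewise((x*asin(k*x) + sqrt(-k^2*x^2 + 1)/k, Ne(k, 0)), (0, True)) - exp(2*x)


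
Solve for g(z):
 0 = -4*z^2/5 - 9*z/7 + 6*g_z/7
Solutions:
 g(z) = C1 + 14*z^3/45 + 3*z^2/4


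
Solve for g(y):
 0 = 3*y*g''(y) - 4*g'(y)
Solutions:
 g(y) = C1 + C2*y^(7/3)


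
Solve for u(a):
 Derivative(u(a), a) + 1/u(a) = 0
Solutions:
 u(a) = -sqrt(C1 - 2*a)
 u(a) = sqrt(C1 - 2*a)


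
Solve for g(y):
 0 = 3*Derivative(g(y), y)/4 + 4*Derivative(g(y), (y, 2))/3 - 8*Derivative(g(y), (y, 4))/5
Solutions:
 g(y) = C1 + C2*exp(-5^(1/3)*y*(8*5^(1/3)/(sqrt(4001) + 81)^(1/3) + (sqrt(4001) + 81)^(1/3))/24)*sin(sqrt(3)*5^(1/3)*y*(-(sqrt(4001) + 81)^(1/3) + 8*5^(1/3)/(sqrt(4001) + 81)^(1/3))/24) + C3*exp(-5^(1/3)*y*(8*5^(1/3)/(sqrt(4001) + 81)^(1/3) + (sqrt(4001) + 81)^(1/3))/24)*cos(sqrt(3)*5^(1/3)*y*(-(sqrt(4001) + 81)^(1/3) + 8*5^(1/3)/(sqrt(4001) + 81)^(1/3))/24) + C4*exp(5^(1/3)*y*(8*5^(1/3)/(sqrt(4001) + 81)^(1/3) + (sqrt(4001) + 81)^(1/3))/12)


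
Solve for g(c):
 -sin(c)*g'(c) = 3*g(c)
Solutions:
 g(c) = C1*(cos(c) + 1)^(3/2)/(cos(c) - 1)^(3/2)


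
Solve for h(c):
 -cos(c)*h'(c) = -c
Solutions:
 h(c) = C1 + Integral(c/cos(c), c)


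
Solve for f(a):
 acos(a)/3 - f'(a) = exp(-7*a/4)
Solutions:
 f(a) = C1 + a*acos(a)/3 - sqrt(1 - a^2)/3 + 4*exp(-7*a/4)/7


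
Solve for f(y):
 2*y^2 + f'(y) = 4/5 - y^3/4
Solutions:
 f(y) = C1 - y^4/16 - 2*y^3/3 + 4*y/5


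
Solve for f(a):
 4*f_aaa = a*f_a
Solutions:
 f(a) = C1 + Integral(C2*airyai(2^(1/3)*a/2) + C3*airybi(2^(1/3)*a/2), a)


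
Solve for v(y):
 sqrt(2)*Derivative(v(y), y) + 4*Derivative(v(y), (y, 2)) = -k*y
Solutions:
 v(y) = C1 + C2*exp(-sqrt(2)*y/4) - sqrt(2)*k*y^2/4 + 2*k*y


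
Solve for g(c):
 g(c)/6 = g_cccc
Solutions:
 g(c) = C1*exp(-6^(3/4)*c/6) + C2*exp(6^(3/4)*c/6) + C3*sin(6^(3/4)*c/6) + C4*cos(6^(3/4)*c/6)


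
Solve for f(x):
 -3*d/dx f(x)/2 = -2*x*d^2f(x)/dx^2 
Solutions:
 f(x) = C1 + C2*x^(7/4)


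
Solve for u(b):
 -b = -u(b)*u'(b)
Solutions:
 u(b) = -sqrt(C1 + b^2)
 u(b) = sqrt(C1 + b^2)


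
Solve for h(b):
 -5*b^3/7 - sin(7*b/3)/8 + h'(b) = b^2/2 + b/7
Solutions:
 h(b) = C1 + 5*b^4/28 + b^3/6 + b^2/14 - 3*cos(7*b/3)/56


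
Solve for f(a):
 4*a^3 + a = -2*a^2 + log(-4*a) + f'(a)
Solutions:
 f(a) = C1 + a^4 + 2*a^3/3 + a^2/2 - a*log(-a) + a*(1 - 2*log(2))


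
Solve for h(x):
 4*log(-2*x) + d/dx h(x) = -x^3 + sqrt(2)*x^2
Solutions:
 h(x) = C1 - x^4/4 + sqrt(2)*x^3/3 - 4*x*log(-x) + 4*x*(1 - log(2))


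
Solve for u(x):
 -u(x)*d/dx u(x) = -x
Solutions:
 u(x) = -sqrt(C1 + x^2)
 u(x) = sqrt(C1 + x^2)


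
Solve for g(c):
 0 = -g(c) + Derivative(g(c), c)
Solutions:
 g(c) = C1*exp(c)


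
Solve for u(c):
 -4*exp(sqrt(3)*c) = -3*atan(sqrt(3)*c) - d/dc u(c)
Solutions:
 u(c) = C1 - 3*c*atan(sqrt(3)*c) + 4*sqrt(3)*exp(sqrt(3)*c)/3 + sqrt(3)*log(3*c^2 + 1)/2


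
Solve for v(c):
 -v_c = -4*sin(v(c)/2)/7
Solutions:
 -4*c/7 + log(cos(v(c)/2) - 1) - log(cos(v(c)/2) + 1) = C1


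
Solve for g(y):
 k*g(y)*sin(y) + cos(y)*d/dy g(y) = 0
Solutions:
 g(y) = C1*exp(k*log(cos(y)))


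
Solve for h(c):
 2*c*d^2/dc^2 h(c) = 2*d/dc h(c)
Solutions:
 h(c) = C1 + C2*c^2


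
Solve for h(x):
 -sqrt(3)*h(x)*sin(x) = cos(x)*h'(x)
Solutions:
 h(x) = C1*cos(x)^(sqrt(3))


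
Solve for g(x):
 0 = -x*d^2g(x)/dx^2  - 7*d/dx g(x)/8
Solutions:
 g(x) = C1 + C2*x^(1/8)


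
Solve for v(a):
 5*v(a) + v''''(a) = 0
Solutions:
 v(a) = (C1*sin(sqrt(2)*5^(1/4)*a/2) + C2*cos(sqrt(2)*5^(1/4)*a/2))*exp(-sqrt(2)*5^(1/4)*a/2) + (C3*sin(sqrt(2)*5^(1/4)*a/2) + C4*cos(sqrt(2)*5^(1/4)*a/2))*exp(sqrt(2)*5^(1/4)*a/2)


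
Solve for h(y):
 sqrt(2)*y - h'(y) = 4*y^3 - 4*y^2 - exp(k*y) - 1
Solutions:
 h(y) = C1 - y^4 + 4*y^3/3 + sqrt(2)*y^2/2 + y + exp(k*y)/k


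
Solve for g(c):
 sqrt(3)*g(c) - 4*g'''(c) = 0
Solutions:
 g(c) = C3*exp(2^(1/3)*3^(1/6)*c/2) + (C1*sin(2^(1/3)*3^(2/3)*c/4) + C2*cos(2^(1/3)*3^(2/3)*c/4))*exp(-2^(1/3)*3^(1/6)*c/4)


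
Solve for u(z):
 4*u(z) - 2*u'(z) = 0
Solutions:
 u(z) = C1*exp(2*z)


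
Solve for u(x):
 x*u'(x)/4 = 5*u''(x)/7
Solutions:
 u(x) = C1 + C2*erfi(sqrt(70)*x/20)


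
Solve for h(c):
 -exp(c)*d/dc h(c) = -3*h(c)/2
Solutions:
 h(c) = C1*exp(-3*exp(-c)/2)


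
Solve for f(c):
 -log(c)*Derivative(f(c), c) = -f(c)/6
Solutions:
 f(c) = C1*exp(li(c)/6)


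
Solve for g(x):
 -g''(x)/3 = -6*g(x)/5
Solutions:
 g(x) = C1*exp(-3*sqrt(10)*x/5) + C2*exp(3*sqrt(10)*x/5)


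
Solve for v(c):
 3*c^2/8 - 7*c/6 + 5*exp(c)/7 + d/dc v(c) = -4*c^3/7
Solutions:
 v(c) = C1 - c^4/7 - c^3/8 + 7*c^2/12 - 5*exp(c)/7


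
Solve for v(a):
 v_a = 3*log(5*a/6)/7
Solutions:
 v(a) = C1 + 3*a*log(a)/7 - 3*a*log(6)/7 - 3*a/7 + 3*a*log(5)/7


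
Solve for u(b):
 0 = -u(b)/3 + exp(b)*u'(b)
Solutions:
 u(b) = C1*exp(-exp(-b)/3)


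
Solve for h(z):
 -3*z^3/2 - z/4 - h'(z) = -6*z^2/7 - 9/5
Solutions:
 h(z) = C1 - 3*z^4/8 + 2*z^3/7 - z^2/8 + 9*z/5


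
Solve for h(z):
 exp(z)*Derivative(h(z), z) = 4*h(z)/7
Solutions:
 h(z) = C1*exp(-4*exp(-z)/7)


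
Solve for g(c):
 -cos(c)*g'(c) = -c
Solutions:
 g(c) = C1 + Integral(c/cos(c), c)


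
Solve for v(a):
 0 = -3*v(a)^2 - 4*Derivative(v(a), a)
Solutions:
 v(a) = 4/(C1 + 3*a)


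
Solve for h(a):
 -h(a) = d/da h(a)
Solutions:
 h(a) = C1*exp(-a)


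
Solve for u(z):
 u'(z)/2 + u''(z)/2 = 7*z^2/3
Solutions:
 u(z) = C1 + C2*exp(-z) + 14*z^3/9 - 14*z^2/3 + 28*z/3


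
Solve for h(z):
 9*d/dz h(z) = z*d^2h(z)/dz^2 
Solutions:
 h(z) = C1 + C2*z^10


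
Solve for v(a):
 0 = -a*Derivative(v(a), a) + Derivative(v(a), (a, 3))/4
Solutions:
 v(a) = C1 + Integral(C2*airyai(2^(2/3)*a) + C3*airybi(2^(2/3)*a), a)


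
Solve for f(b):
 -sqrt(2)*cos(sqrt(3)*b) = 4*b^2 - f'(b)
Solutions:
 f(b) = C1 + 4*b^3/3 + sqrt(6)*sin(sqrt(3)*b)/3


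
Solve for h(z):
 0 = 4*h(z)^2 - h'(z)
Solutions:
 h(z) = -1/(C1 + 4*z)


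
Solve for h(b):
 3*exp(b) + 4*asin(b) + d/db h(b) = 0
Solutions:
 h(b) = C1 - 4*b*asin(b) - 4*sqrt(1 - b^2) - 3*exp(b)


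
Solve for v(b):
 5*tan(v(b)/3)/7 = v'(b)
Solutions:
 v(b) = -3*asin(C1*exp(5*b/21)) + 3*pi
 v(b) = 3*asin(C1*exp(5*b/21))


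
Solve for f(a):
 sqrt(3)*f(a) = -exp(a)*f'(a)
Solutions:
 f(a) = C1*exp(sqrt(3)*exp(-a))


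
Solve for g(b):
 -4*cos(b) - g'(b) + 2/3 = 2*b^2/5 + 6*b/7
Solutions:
 g(b) = C1 - 2*b^3/15 - 3*b^2/7 + 2*b/3 - 4*sin(b)


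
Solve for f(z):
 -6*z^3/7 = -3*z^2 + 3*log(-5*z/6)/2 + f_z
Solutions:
 f(z) = C1 - 3*z^4/14 + z^3 - 3*z*log(-z)/2 + z*(-2*log(5) + 3/2 + log(30)/2 + log(6))


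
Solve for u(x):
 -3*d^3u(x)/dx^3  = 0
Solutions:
 u(x) = C1 + C2*x + C3*x^2


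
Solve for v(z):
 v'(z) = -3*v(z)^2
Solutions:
 v(z) = 1/(C1 + 3*z)


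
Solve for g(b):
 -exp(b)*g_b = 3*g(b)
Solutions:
 g(b) = C1*exp(3*exp(-b))


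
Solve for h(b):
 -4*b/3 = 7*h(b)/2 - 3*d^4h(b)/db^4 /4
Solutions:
 h(b) = C1*exp(-14^(1/4)*3^(3/4)*b/3) + C2*exp(14^(1/4)*3^(3/4)*b/3) + C3*sin(14^(1/4)*3^(3/4)*b/3) + C4*cos(14^(1/4)*3^(3/4)*b/3) - 8*b/21


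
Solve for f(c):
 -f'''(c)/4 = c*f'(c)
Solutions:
 f(c) = C1 + Integral(C2*airyai(-2^(2/3)*c) + C3*airybi(-2^(2/3)*c), c)


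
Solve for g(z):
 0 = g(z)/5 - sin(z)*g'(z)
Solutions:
 g(z) = C1*(cos(z) - 1)^(1/10)/(cos(z) + 1)^(1/10)


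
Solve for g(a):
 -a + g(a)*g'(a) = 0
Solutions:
 g(a) = -sqrt(C1 + a^2)
 g(a) = sqrt(C1 + a^2)


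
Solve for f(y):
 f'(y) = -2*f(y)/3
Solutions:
 f(y) = C1*exp(-2*y/3)


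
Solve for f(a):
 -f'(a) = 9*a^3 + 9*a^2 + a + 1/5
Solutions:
 f(a) = C1 - 9*a^4/4 - 3*a^3 - a^2/2 - a/5


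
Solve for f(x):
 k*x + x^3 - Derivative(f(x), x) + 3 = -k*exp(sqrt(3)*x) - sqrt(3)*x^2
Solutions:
 f(x) = C1 + k*x^2/2 + sqrt(3)*k*exp(sqrt(3)*x)/3 + x^4/4 + sqrt(3)*x^3/3 + 3*x


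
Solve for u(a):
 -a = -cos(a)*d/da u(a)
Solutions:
 u(a) = C1 + Integral(a/cos(a), a)


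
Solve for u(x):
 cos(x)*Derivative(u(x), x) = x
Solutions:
 u(x) = C1 + Integral(x/cos(x), x)


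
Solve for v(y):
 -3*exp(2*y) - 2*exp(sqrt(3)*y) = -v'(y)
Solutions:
 v(y) = C1 + 3*exp(2*y)/2 + 2*sqrt(3)*exp(sqrt(3)*y)/3


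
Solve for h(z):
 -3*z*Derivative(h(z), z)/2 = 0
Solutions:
 h(z) = C1


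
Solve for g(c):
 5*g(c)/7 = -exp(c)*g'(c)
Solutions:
 g(c) = C1*exp(5*exp(-c)/7)


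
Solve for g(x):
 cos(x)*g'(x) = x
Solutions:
 g(x) = C1 + Integral(x/cos(x), x)


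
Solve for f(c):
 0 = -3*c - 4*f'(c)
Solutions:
 f(c) = C1 - 3*c^2/8


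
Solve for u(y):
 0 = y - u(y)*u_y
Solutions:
 u(y) = -sqrt(C1 + y^2)
 u(y) = sqrt(C1 + y^2)


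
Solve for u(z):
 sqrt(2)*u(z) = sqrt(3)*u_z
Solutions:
 u(z) = C1*exp(sqrt(6)*z/3)


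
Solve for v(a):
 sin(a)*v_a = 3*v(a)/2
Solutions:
 v(a) = C1*(cos(a) - 1)^(3/4)/(cos(a) + 1)^(3/4)


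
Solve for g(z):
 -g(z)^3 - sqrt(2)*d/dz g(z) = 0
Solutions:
 g(z) = -sqrt(-1/(C1 - sqrt(2)*z))
 g(z) = sqrt(-1/(C1 - sqrt(2)*z))


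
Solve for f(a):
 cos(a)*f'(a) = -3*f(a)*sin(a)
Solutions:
 f(a) = C1*cos(a)^3


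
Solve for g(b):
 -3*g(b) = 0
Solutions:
 g(b) = 0


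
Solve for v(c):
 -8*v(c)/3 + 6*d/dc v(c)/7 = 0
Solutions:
 v(c) = C1*exp(28*c/9)


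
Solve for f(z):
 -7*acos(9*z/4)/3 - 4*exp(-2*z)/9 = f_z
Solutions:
 f(z) = C1 - 7*z*acos(9*z/4)/3 + 7*sqrt(16 - 81*z^2)/27 + 2*exp(-2*z)/9


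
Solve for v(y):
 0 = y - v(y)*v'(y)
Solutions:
 v(y) = -sqrt(C1 + y^2)
 v(y) = sqrt(C1 + y^2)


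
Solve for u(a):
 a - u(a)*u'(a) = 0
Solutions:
 u(a) = -sqrt(C1 + a^2)
 u(a) = sqrt(C1 + a^2)


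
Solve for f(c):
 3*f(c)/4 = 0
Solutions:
 f(c) = 0


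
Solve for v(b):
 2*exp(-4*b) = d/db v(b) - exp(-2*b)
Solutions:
 v(b) = C1 - exp(-2*b)/2 - exp(-4*b)/2


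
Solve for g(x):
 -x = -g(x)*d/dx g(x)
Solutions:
 g(x) = -sqrt(C1 + x^2)
 g(x) = sqrt(C1 + x^2)


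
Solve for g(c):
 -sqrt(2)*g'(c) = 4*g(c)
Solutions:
 g(c) = C1*exp(-2*sqrt(2)*c)


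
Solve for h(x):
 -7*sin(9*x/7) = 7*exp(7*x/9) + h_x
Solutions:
 h(x) = C1 - 9*exp(7*x/9) + 49*cos(9*x/7)/9


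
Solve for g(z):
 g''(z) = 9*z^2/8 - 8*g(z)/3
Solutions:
 g(z) = C1*sin(2*sqrt(6)*z/3) + C2*cos(2*sqrt(6)*z/3) + 27*z^2/64 - 81/256


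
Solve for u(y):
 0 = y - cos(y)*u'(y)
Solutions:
 u(y) = C1 + Integral(y/cos(y), y)


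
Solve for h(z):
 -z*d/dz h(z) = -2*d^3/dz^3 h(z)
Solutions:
 h(z) = C1 + Integral(C2*airyai(2^(2/3)*z/2) + C3*airybi(2^(2/3)*z/2), z)


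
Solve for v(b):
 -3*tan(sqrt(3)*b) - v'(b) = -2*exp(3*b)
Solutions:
 v(b) = C1 + 2*exp(3*b)/3 + sqrt(3)*log(cos(sqrt(3)*b))


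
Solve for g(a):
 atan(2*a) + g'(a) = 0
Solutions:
 g(a) = C1 - a*atan(2*a) + log(4*a^2 + 1)/4


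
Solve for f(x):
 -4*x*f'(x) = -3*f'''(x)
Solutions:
 f(x) = C1 + Integral(C2*airyai(6^(2/3)*x/3) + C3*airybi(6^(2/3)*x/3), x)


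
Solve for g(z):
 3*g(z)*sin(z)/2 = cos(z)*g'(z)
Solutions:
 g(z) = C1/cos(z)^(3/2)


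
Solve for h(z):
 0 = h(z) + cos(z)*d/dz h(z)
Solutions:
 h(z) = C1*sqrt(sin(z) - 1)/sqrt(sin(z) + 1)


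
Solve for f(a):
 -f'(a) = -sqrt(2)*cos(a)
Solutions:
 f(a) = C1 + sqrt(2)*sin(a)


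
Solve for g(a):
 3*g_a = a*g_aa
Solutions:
 g(a) = C1 + C2*a^4


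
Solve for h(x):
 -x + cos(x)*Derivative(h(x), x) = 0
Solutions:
 h(x) = C1 + Integral(x/cos(x), x)


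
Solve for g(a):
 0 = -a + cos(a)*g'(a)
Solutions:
 g(a) = C1 + Integral(a/cos(a), a)


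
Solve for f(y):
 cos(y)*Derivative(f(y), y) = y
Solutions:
 f(y) = C1 + Integral(y/cos(y), y)


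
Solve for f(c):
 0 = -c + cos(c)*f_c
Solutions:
 f(c) = C1 + Integral(c/cos(c), c)


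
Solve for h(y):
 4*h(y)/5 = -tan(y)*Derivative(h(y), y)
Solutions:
 h(y) = C1/sin(y)^(4/5)


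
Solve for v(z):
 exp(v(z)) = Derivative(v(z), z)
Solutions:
 v(z) = log(-1/(C1 + z))


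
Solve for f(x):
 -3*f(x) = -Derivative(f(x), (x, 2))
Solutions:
 f(x) = C1*exp(-sqrt(3)*x) + C2*exp(sqrt(3)*x)


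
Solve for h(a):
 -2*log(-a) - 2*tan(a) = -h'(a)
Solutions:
 h(a) = C1 + 2*a*log(-a) - 2*a - 2*log(cos(a))


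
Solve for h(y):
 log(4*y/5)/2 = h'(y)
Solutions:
 h(y) = C1 + y*log(y)/2 - y*log(5)/2 - y/2 + y*log(2)


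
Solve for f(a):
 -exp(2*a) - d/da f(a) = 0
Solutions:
 f(a) = C1 - exp(2*a)/2


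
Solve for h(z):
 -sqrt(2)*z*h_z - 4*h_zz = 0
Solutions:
 h(z) = C1 + C2*erf(2^(3/4)*z/4)


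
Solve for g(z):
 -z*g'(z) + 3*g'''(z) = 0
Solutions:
 g(z) = C1 + Integral(C2*airyai(3^(2/3)*z/3) + C3*airybi(3^(2/3)*z/3), z)


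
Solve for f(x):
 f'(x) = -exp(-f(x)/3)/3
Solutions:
 f(x) = 3*log(C1 - x/9)


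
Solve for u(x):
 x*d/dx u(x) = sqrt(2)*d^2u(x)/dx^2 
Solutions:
 u(x) = C1 + C2*erfi(2^(1/4)*x/2)


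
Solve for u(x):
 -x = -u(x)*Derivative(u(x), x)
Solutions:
 u(x) = -sqrt(C1 + x^2)
 u(x) = sqrt(C1 + x^2)


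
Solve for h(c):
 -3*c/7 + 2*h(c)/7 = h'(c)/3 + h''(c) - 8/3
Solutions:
 h(c) = C1*exp(c*(-7 + sqrt(553))/42) + C2*exp(-c*(7 + sqrt(553))/42) + 3*c/2 - 91/12


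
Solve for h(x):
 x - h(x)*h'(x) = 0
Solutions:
 h(x) = -sqrt(C1 + x^2)
 h(x) = sqrt(C1 + x^2)


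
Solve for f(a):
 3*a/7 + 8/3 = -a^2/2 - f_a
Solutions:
 f(a) = C1 - a^3/6 - 3*a^2/14 - 8*a/3


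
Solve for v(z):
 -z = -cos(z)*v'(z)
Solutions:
 v(z) = C1 + Integral(z/cos(z), z)


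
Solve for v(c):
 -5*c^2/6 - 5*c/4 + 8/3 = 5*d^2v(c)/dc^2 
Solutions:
 v(c) = C1 + C2*c - c^4/72 - c^3/24 + 4*c^2/15


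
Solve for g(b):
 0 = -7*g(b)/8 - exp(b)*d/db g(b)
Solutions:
 g(b) = C1*exp(7*exp(-b)/8)


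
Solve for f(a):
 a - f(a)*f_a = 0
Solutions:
 f(a) = -sqrt(C1 + a^2)
 f(a) = sqrt(C1 + a^2)


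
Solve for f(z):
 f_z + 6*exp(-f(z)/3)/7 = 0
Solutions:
 f(z) = 3*log(C1 - 2*z/7)


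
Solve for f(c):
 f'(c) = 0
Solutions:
 f(c) = C1


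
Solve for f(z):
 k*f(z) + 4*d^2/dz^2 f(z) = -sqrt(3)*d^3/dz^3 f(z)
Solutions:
 f(z) = C1*exp(z*(2^(2/3)*sqrt(3)*(81*k + sqrt((81*k + 128)^2 - 16384) + 128)^(1/3) - 3*2^(2/3)*I*(81*k + sqrt((81*k + 128)^2 - 16384) + 128)^(1/3) - 16*sqrt(3) - 384*2^(1/3)/((-sqrt(3) + 3*I)*(81*k + sqrt((81*k + 128)^2 - 16384) + 128)^(1/3)))/36) + C2*exp(z*(2^(2/3)*sqrt(3)*(81*k + sqrt((81*k + 128)^2 - 16384) + 128)^(1/3) + 3*2^(2/3)*I*(81*k + sqrt((81*k + 128)^2 - 16384) + 128)^(1/3) - 16*sqrt(3) + 384*2^(1/3)/((sqrt(3) + 3*I)*(81*k + sqrt((81*k + 128)^2 - 16384) + 128)^(1/3)))/36) + C3*exp(-sqrt(3)*z*(2^(2/3)*(81*k + sqrt((81*k + 128)^2 - 16384) + 128)^(1/3) + 8 + 32*2^(1/3)/(81*k + sqrt((81*k + 128)^2 - 16384) + 128)^(1/3))/18)


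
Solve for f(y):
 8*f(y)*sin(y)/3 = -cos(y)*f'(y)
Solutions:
 f(y) = C1*cos(y)^(8/3)


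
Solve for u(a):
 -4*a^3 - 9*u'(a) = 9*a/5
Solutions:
 u(a) = C1 - a^4/9 - a^2/10


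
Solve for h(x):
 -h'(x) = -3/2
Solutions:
 h(x) = C1 + 3*x/2


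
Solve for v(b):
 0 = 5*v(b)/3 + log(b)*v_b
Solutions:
 v(b) = C1*exp(-5*li(b)/3)


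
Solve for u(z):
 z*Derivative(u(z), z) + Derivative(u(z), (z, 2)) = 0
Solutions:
 u(z) = C1 + C2*erf(sqrt(2)*z/2)


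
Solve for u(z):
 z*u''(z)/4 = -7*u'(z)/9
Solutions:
 u(z) = C1 + C2/z^(19/9)


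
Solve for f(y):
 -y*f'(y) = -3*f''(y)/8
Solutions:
 f(y) = C1 + C2*erfi(2*sqrt(3)*y/3)


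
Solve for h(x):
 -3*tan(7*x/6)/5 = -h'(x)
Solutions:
 h(x) = C1 - 18*log(cos(7*x/6))/35


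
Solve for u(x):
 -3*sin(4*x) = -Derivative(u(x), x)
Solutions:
 u(x) = C1 - 3*cos(4*x)/4


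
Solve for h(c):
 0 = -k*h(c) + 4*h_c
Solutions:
 h(c) = C1*exp(c*k/4)


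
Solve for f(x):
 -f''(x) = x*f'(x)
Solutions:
 f(x) = C1 + C2*erf(sqrt(2)*x/2)


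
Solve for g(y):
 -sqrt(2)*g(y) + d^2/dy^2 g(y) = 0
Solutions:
 g(y) = C1*exp(-2^(1/4)*y) + C2*exp(2^(1/4)*y)


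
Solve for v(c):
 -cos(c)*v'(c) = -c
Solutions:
 v(c) = C1 + Integral(c/cos(c), c)


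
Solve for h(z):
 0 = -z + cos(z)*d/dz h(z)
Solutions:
 h(z) = C1 + Integral(z/cos(z), z)


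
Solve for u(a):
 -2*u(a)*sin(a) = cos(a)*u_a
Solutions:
 u(a) = C1*cos(a)^2


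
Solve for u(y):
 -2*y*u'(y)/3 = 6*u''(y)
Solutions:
 u(y) = C1 + C2*erf(sqrt(2)*y/6)


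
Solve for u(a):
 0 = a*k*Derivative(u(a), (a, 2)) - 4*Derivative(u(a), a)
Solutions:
 u(a) = C1 + a^(((re(k) + 4)*re(k) + im(k)^2)/(re(k)^2 + im(k)^2))*(C2*sin(4*log(a)*Abs(im(k))/(re(k)^2 + im(k)^2)) + C3*cos(4*log(a)*im(k)/(re(k)^2 + im(k)^2)))


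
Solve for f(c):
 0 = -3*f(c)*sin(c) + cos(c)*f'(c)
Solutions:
 f(c) = C1/cos(c)^3


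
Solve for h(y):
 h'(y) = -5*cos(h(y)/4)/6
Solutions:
 5*y/6 - 2*log(sin(h(y)/4) - 1) + 2*log(sin(h(y)/4) + 1) = C1


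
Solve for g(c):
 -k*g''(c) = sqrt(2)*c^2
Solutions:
 g(c) = C1 + C2*c - sqrt(2)*c^4/(12*k)


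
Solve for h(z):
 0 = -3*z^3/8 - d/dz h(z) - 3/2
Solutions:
 h(z) = C1 - 3*z^4/32 - 3*z/2


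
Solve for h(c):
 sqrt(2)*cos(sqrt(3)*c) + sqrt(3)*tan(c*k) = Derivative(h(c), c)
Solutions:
 h(c) = C1 + sqrt(3)*Piecewise((-log(cos(c*k))/k, Ne(k, 0)), (0, True)) + sqrt(6)*sin(sqrt(3)*c)/3


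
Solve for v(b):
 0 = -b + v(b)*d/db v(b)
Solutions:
 v(b) = -sqrt(C1 + b^2)
 v(b) = sqrt(C1 + b^2)


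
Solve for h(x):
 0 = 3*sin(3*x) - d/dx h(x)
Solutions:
 h(x) = C1 - cos(3*x)


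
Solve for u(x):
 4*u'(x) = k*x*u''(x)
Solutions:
 u(x) = C1 + x^(((re(k) + 4)*re(k) + im(k)^2)/(re(k)^2 + im(k)^2))*(C2*sin(4*log(x)*Abs(im(k))/(re(k)^2 + im(k)^2)) + C3*cos(4*log(x)*im(k)/(re(k)^2 + im(k)^2)))


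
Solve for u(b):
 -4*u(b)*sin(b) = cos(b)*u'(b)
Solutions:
 u(b) = C1*cos(b)^4


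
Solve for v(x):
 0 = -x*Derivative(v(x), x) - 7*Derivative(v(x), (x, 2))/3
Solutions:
 v(x) = C1 + C2*erf(sqrt(42)*x/14)


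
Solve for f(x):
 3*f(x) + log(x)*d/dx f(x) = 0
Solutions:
 f(x) = C1*exp(-3*li(x))


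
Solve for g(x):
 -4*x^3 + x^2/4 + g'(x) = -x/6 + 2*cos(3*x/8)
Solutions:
 g(x) = C1 + x^4 - x^3/12 - x^2/12 + 16*sin(3*x/8)/3


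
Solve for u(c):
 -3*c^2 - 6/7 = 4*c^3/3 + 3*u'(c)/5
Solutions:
 u(c) = C1 - 5*c^4/9 - 5*c^3/3 - 10*c/7


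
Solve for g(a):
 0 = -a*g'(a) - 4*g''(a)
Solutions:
 g(a) = C1 + C2*erf(sqrt(2)*a/4)


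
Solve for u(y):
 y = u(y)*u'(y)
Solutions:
 u(y) = -sqrt(C1 + y^2)
 u(y) = sqrt(C1 + y^2)


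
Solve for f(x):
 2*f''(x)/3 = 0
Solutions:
 f(x) = C1 + C2*x


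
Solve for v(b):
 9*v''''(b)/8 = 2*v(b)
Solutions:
 v(b) = C1*exp(-2*sqrt(3)*b/3) + C2*exp(2*sqrt(3)*b/3) + C3*sin(2*sqrt(3)*b/3) + C4*cos(2*sqrt(3)*b/3)


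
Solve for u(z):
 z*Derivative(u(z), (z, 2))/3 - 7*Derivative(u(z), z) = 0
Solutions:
 u(z) = C1 + C2*z^22


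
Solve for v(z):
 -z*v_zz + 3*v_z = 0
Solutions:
 v(z) = C1 + C2*z^4


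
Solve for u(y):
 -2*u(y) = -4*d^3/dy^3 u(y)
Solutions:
 u(y) = C3*exp(2^(2/3)*y/2) + (C1*sin(2^(2/3)*sqrt(3)*y/4) + C2*cos(2^(2/3)*sqrt(3)*y/4))*exp(-2^(2/3)*y/4)


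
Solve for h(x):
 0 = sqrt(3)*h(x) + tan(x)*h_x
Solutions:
 h(x) = C1/sin(x)^(sqrt(3))


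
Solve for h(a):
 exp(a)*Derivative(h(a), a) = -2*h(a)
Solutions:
 h(a) = C1*exp(2*exp(-a))


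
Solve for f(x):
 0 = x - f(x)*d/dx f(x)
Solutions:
 f(x) = -sqrt(C1 + x^2)
 f(x) = sqrt(C1 + x^2)


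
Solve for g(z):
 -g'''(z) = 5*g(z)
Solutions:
 g(z) = C3*exp(-5^(1/3)*z) + (C1*sin(sqrt(3)*5^(1/3)*z/2) + C2*cos(sqrt(3)*5^(1/3)*z/2))*exp(5^(1/3)*z/2)


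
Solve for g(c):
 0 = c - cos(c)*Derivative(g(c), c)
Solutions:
 g(c) = C1 + Integral(c/cos(c), c)


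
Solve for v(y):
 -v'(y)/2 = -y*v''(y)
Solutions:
 v(y) = C1 + C2*y^(3/2)


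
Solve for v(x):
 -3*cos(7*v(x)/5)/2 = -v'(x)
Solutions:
 -3*x/2 - 5*log(sin(7*v(x)/5) - 1)/14 + 5*log(sin(7*v(x)/5) + 1)/14 = C1


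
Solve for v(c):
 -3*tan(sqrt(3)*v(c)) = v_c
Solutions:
 v(c) = sqrt(3)*(pi - asin(C1*exp(-3*sqrt(3)*c)))/3
 v(c) = sqrt(3)*asin(C1*exp(-3*sqrt(3)*c))/3


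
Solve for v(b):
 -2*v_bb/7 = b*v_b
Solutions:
 v(b) = C1 + C2*erf(sqrt(7)*b/2)


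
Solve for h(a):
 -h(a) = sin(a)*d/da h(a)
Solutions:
 h(a) = C1*sqrt(cos(a) + 1)/sqrt(cos(a) - 1)


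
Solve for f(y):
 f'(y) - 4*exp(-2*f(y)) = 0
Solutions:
 f(y) = log(-sqrt(C1 + 8*y))
 f(y) = log(C1 + 8*y)/2


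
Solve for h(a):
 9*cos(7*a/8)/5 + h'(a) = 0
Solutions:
 h(a) = C1 - 72*sin(7*a/8)/35


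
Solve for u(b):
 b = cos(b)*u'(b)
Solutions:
 u(b) = C1 + Integral(b/cos(b), b)


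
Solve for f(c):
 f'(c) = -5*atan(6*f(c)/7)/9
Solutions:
 Integral(1/atan(6*_y/7), (_y, f(c))) = C1 - 5*c/9


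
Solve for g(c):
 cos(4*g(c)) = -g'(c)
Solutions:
 g(c) = -asin((C1 + exp(8*c))/(C1 - exp(8*c)))/4 + pi/4
 g(c) = asin((C1 + exp(8*c))/(C1 - exp(8*c)))/4


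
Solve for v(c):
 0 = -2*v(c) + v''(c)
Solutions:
 v(c) = C1*exp(-sqrt(2)*c) + C2*exp(sqrt(2)*c)


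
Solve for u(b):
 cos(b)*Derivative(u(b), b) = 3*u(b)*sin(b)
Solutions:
 u(b) = C1/cos(b)^3


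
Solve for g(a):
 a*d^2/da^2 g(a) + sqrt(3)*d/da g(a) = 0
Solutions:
 g(a) = C1 + C2*a^(1 - sqrt(3))
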